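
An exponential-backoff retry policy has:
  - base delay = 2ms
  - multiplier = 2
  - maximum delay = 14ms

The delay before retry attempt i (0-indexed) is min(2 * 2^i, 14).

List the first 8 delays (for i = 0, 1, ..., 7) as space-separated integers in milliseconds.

Computing each delay:
  i=0: min(2*2^0, 14) = 2
  i=1: min(2*2^1, 14) = 4
  i=2: min(2*2^2, 14) = 8
  i=3: min(2*2^3, 14) = 14
  i=4: min(2*2^4, 14) = 14
  i=5: min(2*2^5, 14) = 14
  i=6: min(2*2^6, 14) = 14
  i=7: min(2*2^7, 14) = 14

Answer: 2 4 8 14 14 14 14 14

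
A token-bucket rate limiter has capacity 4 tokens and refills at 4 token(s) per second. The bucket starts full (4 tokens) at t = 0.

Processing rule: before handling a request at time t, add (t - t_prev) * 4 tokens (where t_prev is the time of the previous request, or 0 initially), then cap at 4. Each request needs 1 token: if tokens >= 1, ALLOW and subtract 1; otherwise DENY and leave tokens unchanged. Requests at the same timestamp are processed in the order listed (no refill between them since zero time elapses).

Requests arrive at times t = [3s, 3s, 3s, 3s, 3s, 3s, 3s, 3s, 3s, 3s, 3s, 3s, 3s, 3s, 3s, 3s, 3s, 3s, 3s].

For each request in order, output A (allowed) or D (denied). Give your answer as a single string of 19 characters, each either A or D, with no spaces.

Simulating step by step:
  req#1 t=3s: ALLOW
  req#2 t=3s: ALLOW
  req#3 t=3s: ALLOW
  req#4 t=3s: ALLOW
  req#5 t=3s: DENY
  req#6 t=3s: DENY
  req#7 t=3s: DENY
  req#8 t=3s: DENY
  req#9 t=3s: DENY
  req#10 t=3s: DENY
  req#11 t=3s: DENY
  req#12 t=3s: DENY
  req#13 t=3s: DENY
  req#14 t=3s: DENY
  req#15 t=3s: DENY
  req#16 t=3s: DENY
  req#17 t=3s: DENY
  req#18 t=3s: DENY
  req#19 t=3s: DENY

Answer: AAAADDDDDDDDDDDDDDD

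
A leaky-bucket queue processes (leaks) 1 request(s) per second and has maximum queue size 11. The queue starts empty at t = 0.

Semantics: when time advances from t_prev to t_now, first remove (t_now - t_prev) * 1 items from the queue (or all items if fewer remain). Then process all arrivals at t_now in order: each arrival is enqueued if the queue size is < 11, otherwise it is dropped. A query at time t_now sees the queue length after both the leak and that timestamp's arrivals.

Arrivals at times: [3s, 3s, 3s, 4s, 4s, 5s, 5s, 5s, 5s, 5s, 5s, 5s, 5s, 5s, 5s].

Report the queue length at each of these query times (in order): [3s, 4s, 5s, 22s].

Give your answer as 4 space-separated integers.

Answer: 3 4 11 0

Derivation:
Queue lengths at query times:
  query t=3s: backlog = 3
  query t=4s: backlog = 4
  query t=5s: backlog = 11
  query t=22s: backlog = 0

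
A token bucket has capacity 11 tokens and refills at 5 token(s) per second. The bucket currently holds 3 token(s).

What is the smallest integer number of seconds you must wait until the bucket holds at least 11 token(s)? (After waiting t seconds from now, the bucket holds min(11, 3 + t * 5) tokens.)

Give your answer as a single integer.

Need 3 + t * 5 >= 11, so t >= 8/5.
Smallest integer t = ceil(8/5) = 2.

Answer: 2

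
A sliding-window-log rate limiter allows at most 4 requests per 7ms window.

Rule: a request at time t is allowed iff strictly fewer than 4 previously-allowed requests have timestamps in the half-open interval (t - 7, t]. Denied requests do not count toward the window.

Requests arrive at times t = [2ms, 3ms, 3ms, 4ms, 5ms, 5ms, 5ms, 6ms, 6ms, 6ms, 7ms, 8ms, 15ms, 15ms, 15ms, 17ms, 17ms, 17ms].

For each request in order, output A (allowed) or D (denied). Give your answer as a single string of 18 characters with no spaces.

Answer: AAAADDDDDDDDAAAADD

Derivation:
Tracking allowed requests in the window:
  req#1 t=2ms: ALLOW
  req#2 t=3ms: ALLOW
  req#3 t=3ms: ALLOW
  req#4 t=4ms: ALLOW
  req#5 t=5ms: DENY
  req#6 t=5ms: DENY
  req#7 t=5ms: DENY
  req#8 t=6ms: DENY
  req#9 t=6ms: DENY
  req#10 t=6ms: DENY
  req#11 t=7ms: DENY
  req#12 t=8ms: DENY
  req#13 t=15ms: ALLOW
  req#14 t=15ms: ALLOW
  req#15 t=15ms: ALLOW
  req#16 t=17ms: ALLOW
  req#17 t=17ms: DENY
  req#18 t=17ms: DENY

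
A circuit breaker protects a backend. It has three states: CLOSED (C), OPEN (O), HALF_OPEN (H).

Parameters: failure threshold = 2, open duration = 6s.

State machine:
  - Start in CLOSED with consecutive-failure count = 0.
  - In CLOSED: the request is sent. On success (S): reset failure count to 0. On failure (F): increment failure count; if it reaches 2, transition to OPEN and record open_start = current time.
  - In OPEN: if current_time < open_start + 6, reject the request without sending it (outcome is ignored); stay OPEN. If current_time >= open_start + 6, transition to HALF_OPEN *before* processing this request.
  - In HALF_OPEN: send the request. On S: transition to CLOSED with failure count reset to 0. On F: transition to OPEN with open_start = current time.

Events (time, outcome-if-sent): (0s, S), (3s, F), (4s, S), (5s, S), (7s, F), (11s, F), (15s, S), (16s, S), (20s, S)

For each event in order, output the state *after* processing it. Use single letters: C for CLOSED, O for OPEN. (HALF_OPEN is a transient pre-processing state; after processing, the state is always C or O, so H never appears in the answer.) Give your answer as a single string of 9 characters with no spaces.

Answer: CCCCCOOOC

Derivation:
State after each event:
  event#1 t=0s outcome=S: state=CLOSED
  event#2 t=3s outcome=F: state=CLOSED
  event#3 t=4s outcome=S: state=CLOSED
  event#4 t=5s outcome=S: state=CLOSED
  event#5 t=7s outcome=F: state=CLOSED
  event#6 t=11s outcome=F: state=OPEN
  event#7 t=15s outcome=S: state=OPEN
  event#8 t=16s outcome=S: state=OPEN
  event#9 t=20s outcome=S: state=CLOSED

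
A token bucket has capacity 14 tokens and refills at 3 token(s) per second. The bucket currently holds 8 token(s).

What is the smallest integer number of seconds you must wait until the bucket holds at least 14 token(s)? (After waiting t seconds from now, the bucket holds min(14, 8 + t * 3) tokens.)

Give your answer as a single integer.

Need 8 + t * 3 >= 14, so t >= 6/3.
Smallest integer t = ceil(6/3) = 2.

Answer: 2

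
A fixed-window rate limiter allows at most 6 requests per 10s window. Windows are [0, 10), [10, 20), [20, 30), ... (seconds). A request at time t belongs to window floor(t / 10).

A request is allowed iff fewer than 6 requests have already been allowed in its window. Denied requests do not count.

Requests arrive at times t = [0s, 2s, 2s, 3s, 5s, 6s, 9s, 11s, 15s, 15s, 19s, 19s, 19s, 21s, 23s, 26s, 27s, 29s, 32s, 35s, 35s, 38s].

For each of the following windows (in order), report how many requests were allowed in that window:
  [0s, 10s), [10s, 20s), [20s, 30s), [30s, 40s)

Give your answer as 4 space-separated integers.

Answer: 6 6 5 4

Derivation:
Processing requests:
  req#1 t=0s (window 0): ALLOW
  req#2 t=2s (window 0): ALLOW
  req#3 t=2s (window 0): ALLOW
  req#4 t=3s (window 0): ALLOW
  req#5 t=5s (window 0): ALLOW
  req#6 t=6s (window 0): ALLOW
  req#7 t=9s (window 0): DENY
  req#8 t=11s (window 1): ALLOW
  req#9 t=15s (window 1): ALLOW
  req#10 t=15s (window 1): ALLOW
  req#11 t=19s (window 1): ALLOW
  req#12 t=19s (window 1): ALLOW
  req#13 t=19s (window 1): ALLOW
  req#14 t=21s (window 2): ALLOW
  req#15 t=23s (window 2): ALLOW
  req#16 t=26s (window 2): ALLOW
  req#17 t=27s (window 2): ALLOW
  req#18 t=29s (window 2): ALLOW
  req#19 t=32s (window 3): ALLOW
  req#20 t=35s (window 3): ALLOW
  req#21 t=35s (window 3): ALLOW
  req#22 t=38s (window 3): ALLOW

Allowed counts by window: 6 6 5 4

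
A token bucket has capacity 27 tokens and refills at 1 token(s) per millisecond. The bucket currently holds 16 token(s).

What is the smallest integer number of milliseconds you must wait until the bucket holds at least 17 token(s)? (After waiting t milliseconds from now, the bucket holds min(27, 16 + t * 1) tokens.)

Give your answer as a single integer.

Need 16 + t * 1 >= 17, so t >= 1/1.
Smallest integer t = ceil(1/1) = 1.

Answer: 1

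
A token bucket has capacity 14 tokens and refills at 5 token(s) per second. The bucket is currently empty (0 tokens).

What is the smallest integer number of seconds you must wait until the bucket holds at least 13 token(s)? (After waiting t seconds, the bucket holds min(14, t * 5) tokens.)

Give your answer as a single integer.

Need t * 5 >= 13, so t >= 13/5.
Smallest integer t = ceil(13/5) = 3.

Answer: 3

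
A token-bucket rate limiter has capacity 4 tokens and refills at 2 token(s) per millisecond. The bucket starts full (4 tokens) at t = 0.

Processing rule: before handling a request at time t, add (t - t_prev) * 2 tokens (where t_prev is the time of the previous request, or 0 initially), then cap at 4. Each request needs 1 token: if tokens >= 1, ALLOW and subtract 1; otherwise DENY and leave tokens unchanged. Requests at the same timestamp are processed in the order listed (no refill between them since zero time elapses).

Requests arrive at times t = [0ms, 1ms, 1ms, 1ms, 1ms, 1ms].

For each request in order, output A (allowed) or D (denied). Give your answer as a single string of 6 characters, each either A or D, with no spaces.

Answer: AAAAAD

Derivation:
Simulating step by step:
  req#1 t=0ms: ALLOW
  req#2 t=1ms: ALLOW
  req#3 t=1ms: ALLOW
  req#4 t=1ms: ALLOW
  req#5 t=1ms: ALLOW
  req#6 t=1ms: DENY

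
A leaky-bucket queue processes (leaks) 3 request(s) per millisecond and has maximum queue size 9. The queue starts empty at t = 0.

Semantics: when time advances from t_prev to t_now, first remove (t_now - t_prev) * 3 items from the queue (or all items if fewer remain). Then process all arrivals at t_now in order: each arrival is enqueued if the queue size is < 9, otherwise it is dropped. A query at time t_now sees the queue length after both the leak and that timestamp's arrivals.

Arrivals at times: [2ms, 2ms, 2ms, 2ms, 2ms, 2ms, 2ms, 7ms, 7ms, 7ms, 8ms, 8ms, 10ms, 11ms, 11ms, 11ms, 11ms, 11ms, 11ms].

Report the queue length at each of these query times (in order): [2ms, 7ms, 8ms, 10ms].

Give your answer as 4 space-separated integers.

Queue lengths at query times:
  query t=2ms: backlog = 7
  query t=7ms: backlog = 3
  query t=8ms: backlog = 2
  query t=10ms: backlog = 1

Answer: 7 3 2 1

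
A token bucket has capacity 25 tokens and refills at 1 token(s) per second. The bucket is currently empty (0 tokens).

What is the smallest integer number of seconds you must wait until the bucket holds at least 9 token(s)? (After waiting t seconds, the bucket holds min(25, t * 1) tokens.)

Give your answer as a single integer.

Answer: 9

Derivation:
Need t * 1 >= 9, so t >= 9/1.
Smallest integer t = ceil(9/1) = 9.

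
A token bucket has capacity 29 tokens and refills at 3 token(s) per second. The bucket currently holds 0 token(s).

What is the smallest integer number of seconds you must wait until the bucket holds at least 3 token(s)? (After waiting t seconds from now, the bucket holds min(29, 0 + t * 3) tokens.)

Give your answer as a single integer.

Answer: 1

Derivation:
Need 0 + t * 3 >= 3, so t >= 3/3.
Smallest integer t = ceil(3/3) = 1.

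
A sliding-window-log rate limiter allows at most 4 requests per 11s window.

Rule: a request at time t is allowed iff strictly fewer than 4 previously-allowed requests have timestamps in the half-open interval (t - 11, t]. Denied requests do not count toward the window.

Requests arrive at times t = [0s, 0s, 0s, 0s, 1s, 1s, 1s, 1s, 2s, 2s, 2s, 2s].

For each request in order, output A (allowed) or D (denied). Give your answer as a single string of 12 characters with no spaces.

Answer: AAAADDDDDDDD

Derivation:
Tracking allowed requests in the window:
  req#1 t=0s: ALLOW
  req#2 t=0s: ALLOW
  req#3 t=0s: ALLOW
  req#4 t=0s: ALLOW
  req#5 t=1s: DENY
  req#6 t=1s: DENY
  req#7 t=1s: DENY
  req#8 t=1s: DENY
  req#9 t=2s: DENY
  req#10 t=2s: DENY
  req#11 t=2s: DENY
  req#12 t=2s: DENY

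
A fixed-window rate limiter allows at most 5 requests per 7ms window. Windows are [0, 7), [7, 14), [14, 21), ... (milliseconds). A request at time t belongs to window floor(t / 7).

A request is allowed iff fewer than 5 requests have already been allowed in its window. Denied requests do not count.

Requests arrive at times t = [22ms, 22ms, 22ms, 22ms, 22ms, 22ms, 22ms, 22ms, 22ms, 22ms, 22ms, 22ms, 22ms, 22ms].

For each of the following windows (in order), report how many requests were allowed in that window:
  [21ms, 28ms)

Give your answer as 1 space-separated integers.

Processing requests:
  req#1 t=22ms (window 3): ALLOW
  req#2 t=22ms (window 3): ALLOW
  req#3 t=22ms (window 3): ALLOW
  req#4 t=22ms (window 3): ALLOW
  req#5 t=22ms (window 3): ALLOW
  req#6 t=22ms (window 3): DENY
  req#7 t=22ms (window 3): DENY
  req#8 t=22ms (window 3): DENY
  req#9 t=22ms (window 3): DENY
  req#10 t=22ms (window 3): DENY
  req#11 t=22ms (window 3): DENY
  req#12 t=22ms (window 3): DENY
  req#13 t=22ms (window 3): DENY
  req#14 t=22ms (window 3): DENY

Allowed counts by window: 5

Answer: 5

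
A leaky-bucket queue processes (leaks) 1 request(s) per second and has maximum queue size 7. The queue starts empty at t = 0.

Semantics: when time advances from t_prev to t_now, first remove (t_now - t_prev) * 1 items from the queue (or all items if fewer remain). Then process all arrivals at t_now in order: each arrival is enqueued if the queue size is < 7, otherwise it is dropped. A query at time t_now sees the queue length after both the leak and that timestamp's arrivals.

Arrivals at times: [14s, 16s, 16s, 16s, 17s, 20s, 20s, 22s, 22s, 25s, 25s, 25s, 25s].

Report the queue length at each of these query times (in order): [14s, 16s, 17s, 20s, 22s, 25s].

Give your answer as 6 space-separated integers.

Answer: 1 3 3 2 2 4

Derivation:
Queue lengths at query times:
  query t=14s: backlog = 1
  query t=16s: backlog = 3
  query t=17s: backlog = 3
  query t=20s: backlog = 2
  query t=22s: backlog = 2
  query t=25s: backlog = 4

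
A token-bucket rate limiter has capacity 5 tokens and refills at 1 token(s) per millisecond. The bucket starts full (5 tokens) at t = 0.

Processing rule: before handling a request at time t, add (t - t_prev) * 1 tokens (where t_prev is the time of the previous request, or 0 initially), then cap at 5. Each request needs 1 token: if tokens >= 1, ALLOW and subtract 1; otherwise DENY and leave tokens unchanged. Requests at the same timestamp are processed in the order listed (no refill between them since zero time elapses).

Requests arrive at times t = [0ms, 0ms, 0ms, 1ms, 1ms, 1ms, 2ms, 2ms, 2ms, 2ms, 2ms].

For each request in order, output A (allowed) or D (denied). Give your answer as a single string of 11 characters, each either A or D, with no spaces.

Simulating step by step:
  req#1 t=0ms: ALLOW
  req#2 t=0ms: ALLOW
  req#3 t=0ms: ALLOW
  req#4 t=1ms: ALLOW
  req#5 t=1ms: ALLOW
  req#6 t=1ms: ALLOW
  req#7 t=2ms: ALLOW
  req#8 t=2ms: DENY
  req#9 t=2ms: DENY
  req#10 t=2ms: DENY
  req#11 t=2ms: DENY

Answer: AAAAAAADDDD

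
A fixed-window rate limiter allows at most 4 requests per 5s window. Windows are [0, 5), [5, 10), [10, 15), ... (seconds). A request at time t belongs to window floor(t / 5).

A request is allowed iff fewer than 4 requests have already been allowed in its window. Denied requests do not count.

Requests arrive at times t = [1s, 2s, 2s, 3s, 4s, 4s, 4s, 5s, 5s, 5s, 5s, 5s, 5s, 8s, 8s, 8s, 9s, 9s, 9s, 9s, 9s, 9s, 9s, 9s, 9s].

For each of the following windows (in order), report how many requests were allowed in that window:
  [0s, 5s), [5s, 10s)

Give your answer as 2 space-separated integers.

Answer: 4 4

Derivation:
Processing requests:
  req#1 t=1s (window 0): ALLOW
  req#2 t=2s (window 0): ALLOW
  req#3 t=2s (window 0): ALLOW
  req#4 t=3s (window 0): ALLOW
  req#5 t=4s (window 0): DENY
  req#6 t=4s (window 0): DENY
  req#7 t=4s (window 0): DENY
  req#8 t=5s (window 1): ALLOW
  req#9 t=5s (window 1): ALLOW
  req#10 t=5s (window 1): ALLOW
  req#11 t=5s (window 1): ALLOW
  req#12 t=5s (window 1): DENY
  req#13 t=5s (window 1): DENY
  req#14 t=8s (window 1): DENY
  req#15 t=8s (window 1): DENY
  req#16 t=8s (window 1): DENY
  req#17 t=9s (window 1): DENY
  req#18 t=9s (window 1): DENY
  req#19 t=9s (window 1): DENY
  req#20 t=9s (window 1): DENY
  req#21 t=9s (window 1): DENY
  req#22 t=9s (window 1): DENY
  req#23 t=9s (window 1): DENY
  req#24 t=9s (window 1): DENY
  req#25 t=9s (window 1): DENY

Allowed counts by window: 4 4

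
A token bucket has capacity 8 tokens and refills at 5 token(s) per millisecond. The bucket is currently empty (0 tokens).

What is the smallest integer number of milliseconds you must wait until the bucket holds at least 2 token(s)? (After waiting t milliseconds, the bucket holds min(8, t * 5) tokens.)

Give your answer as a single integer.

Need t * 5 >= 2, so t >= 2/5.
Smallest integer t = ceil(2/5) = 1.

Answer: 1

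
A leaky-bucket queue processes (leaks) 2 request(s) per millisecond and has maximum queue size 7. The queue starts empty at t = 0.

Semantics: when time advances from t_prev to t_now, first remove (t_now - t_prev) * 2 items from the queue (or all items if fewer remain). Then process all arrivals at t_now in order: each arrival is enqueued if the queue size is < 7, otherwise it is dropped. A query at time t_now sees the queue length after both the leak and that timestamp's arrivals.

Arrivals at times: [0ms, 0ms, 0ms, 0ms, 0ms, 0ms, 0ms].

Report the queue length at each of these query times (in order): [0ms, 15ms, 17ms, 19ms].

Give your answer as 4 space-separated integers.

Queue lengths at query times:
  query t=0ms: backlog = 7
  query t=15ms: backlog = 0
  query t=17ms: backlog = 0
  query t=19ms: backlog = 0

Answer: 7 0 0 0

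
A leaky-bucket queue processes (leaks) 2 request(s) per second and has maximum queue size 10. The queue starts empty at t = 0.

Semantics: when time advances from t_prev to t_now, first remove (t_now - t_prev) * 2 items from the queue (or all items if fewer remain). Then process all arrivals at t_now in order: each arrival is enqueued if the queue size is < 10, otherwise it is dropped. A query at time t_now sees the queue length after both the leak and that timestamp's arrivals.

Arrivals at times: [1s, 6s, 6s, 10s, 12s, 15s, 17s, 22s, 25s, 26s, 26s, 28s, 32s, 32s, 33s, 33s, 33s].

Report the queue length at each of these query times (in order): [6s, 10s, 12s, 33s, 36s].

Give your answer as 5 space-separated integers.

Queue lengths at query times:
  query t=6s: backlog = 2
  query t=10s: backlog = 1
  query t=12s: backlog = 1
  query t=33s: backlog = 3
  query t=36s: backlog = 0

Answer: 2 1 1 3 0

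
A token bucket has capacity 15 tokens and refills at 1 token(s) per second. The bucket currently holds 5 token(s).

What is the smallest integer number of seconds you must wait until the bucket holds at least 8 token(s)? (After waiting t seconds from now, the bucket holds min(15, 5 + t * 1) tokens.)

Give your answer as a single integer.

Need 5 + t * 1 >= 8, so t >= 3/1.
Smallest integer t = ceil(3/1) = 3.

Answer: 3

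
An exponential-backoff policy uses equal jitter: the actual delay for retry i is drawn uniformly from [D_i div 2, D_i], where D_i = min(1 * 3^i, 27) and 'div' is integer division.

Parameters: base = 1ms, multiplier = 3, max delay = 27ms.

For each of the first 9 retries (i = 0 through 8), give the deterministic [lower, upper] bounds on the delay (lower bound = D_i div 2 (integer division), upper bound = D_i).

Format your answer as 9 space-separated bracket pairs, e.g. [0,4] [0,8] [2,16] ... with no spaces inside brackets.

Answer: [0,1] [1,3] [4,9] [13,27] [13,27] [13,27] [13,27] [13,27] [13,27]

Derivation:
Computing bounds per retry:
  i=0: D_i=min(1*3^0,27)=1, bounds=[0,1]
  i=1: D_i=min(1*3^1,27)=3, bounds=[1,3]
  i=2: D_i=min(1*3^2,27)=9, bounds=[4,9]
  i=3: D_i=min(1*3^3,27)=27, bounds=[13,27]
  i=4: D_i=min(1*3^4,27)=27, bounds=[13,27]
  i=5: D_i=min(1*3^5,27)=27, bounds=[13,27]
  i=6: D_i=min(1*3^6,27)=27, bounds=[13,27]
  i=7: D_i=min(1*3^7,27)=27, bounds=[13,27]
  i=8: D_i=min(1*3^8,27)=27, bounds=[13,27]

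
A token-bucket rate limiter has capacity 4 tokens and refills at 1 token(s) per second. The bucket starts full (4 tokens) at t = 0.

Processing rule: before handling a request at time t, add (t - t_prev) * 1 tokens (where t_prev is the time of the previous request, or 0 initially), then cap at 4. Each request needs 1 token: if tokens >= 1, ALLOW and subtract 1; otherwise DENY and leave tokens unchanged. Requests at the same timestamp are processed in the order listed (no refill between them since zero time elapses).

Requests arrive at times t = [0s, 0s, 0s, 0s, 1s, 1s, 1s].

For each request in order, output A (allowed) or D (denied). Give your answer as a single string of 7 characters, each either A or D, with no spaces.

Answer: AAAAADD

Derivation:
Simulating step by step:
  req#1 t=0s: ALLOW
  req#2 t=0s: ALLOW
  req#3 t=0s: ALLOW
  req#4 t=0s: ALLOW
  req#5 t=1s: ALLOW
  req#6 t=1s: DENY
  req#7 t=1s: DENY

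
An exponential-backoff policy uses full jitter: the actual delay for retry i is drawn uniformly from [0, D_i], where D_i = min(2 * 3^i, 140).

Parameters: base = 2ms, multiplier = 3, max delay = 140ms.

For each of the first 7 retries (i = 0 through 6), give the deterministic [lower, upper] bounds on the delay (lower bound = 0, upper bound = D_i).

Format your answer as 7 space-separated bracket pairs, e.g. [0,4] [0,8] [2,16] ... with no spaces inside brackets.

Computing bounds per retry:
  i=0: D_i=min(2*3^0,140)=2, bounds=[0,2]
  i=1: D_i=min(2*3^1,140)=6, bounds=[0,6]
  i=2: D_i=min(2*3^2,140)=18, bounds=[0,18]
  i=3: D_i=min(2*3^3,140)=54, bounds=[0,54]
  i=4: D_i=min(2*3^4,140)=140, bounds=[0,140]
  i=5: D_i=min(2*3^5,140)=140, bounds=[0,140]
  i=6: D_i=min(2*3^6,140)=140, bounds=[0,140]

Answer: [0,2] [0,6] [0,18] [0,54] [0,140] [0,140] [0,140]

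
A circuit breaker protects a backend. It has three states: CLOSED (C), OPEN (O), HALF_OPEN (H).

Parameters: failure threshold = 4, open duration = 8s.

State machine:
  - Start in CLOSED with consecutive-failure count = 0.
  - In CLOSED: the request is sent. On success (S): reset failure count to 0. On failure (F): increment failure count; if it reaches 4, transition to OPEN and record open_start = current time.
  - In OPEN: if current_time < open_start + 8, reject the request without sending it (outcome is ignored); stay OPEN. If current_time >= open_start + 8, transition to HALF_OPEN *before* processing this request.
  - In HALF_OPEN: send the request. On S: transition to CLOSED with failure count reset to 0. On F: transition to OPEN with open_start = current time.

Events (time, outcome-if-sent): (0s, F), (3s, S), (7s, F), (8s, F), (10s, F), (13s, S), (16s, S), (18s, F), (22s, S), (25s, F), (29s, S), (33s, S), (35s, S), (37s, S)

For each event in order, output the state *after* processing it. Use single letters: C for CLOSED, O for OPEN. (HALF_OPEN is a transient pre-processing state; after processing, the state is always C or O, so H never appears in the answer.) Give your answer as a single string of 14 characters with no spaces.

State after each event:
  event#1 t=0s outcome=F: state=CLOSED
  event#2 t=3s outcome=S: state=CLOSED
  event#3 t=7s outcome=F: state=CLOSED
  event#4 t=8s outcome=F: state=CLOSED
  event#5 t=10s outcome=F: state=CLOSED
  event#6 t=13s outcome=S: state=CLOSED
  event#7 t=16s outcome=S: state=CLOSED
  event#8 t=18s outcome=F: state=CLOSED
  event#9 t=22s outcome=S: state=CLOSED
  event#10 t=25s outcome=F: state=CLOSED
  event#11 t=29s outcome=S: state=CLOSED
  event#12 t=33s outcome=S: state=CLOSED
  event#13 t=35s outcome=S: state=CLOSED
  event#14 t=37s outcome=S: state=CLOSED

Answer: CCCCCCCCCCCCCC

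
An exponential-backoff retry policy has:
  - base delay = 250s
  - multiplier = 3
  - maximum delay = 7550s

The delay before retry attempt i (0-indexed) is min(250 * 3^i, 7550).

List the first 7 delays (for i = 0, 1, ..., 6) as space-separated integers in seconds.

Computing each delay:
  i=0: min(250*3^0, 7550) = 250
  i=1: min(250*3^1, 7550) = 750
  i=2: min(250*3^2, 7550) = 2250
  i=3: min(250*3^3, 7550) = 6750
  i=4: min(250*3^4, 7550) = 7550
  i=5: min(250*3^5, 7550) = 7550
  i=6: min(250*3^6, 7550) = 7550

Answer: 250 750 2250 6750 7550 7550 7550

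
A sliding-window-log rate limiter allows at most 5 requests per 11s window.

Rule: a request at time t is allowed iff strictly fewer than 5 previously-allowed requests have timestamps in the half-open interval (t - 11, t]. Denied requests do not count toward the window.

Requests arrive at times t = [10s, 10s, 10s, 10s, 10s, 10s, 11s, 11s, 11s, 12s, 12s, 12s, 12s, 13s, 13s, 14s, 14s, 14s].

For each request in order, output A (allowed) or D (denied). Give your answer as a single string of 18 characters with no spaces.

Answer: AAAAADDDDDDDDDDDDD

Derivation:
Tracking allowed requests in the window:
  req#1 t=10s: ALLOW
  req#2 t=10s: ALLOW
  req#3 t=10s: ALLOW
  req#4 t=10s: ALLOW
  req#5 t=10s: ALLOW
  req#6 t=10s: DENY
  req#7 t=11s: DENY
  req#8 t=11s: DENY
  req#9 t=11s: DENY
  req#10 t=12s: DENY
  req#11 t=12s: DENY
  req#12 t=12s: DENY
  req#13 t=12s: DENY
  req#14 t=13s: DENY
  req#15 t=13s: DENY
  req#16 t=14s: DENY
  req#17 t=14s: DENY
  req#18 t=14s: DENY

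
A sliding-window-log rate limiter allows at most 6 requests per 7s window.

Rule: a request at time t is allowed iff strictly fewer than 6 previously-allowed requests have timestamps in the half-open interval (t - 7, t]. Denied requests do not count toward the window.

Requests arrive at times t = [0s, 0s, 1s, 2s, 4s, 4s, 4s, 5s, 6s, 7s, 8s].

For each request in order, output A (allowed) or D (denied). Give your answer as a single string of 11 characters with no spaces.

Answer: AAAAAADDDAA

Derivation:
Tracking allowed requests in the window:
  req#1 t=0s: ALLOW
  req#2 t=0s: ALLOW
  req#3 t=1s: ALLOW
  req#4 t=2s: ALLOW
  req#5 t=4s: ALLOW
  req#6 t=4s: ALLOW
  req#7 t=4s: DENY
  req#8 t=5s: DENY
  req#9 t=6s: DENY
  req#10 t=7s: ALLOW
  req#11 t=8s: ALLOW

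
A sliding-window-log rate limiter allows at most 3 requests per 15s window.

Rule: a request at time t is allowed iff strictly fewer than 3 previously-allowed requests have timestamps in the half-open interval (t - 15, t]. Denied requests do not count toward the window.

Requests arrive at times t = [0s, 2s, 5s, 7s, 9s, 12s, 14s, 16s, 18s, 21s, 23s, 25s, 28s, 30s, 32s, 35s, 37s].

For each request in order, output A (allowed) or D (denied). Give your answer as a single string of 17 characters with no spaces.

Answer: AAADDDDAAADDDDAAA

Derivation:
Tracking allowed requests in the window:
  req#1 t=0s: ALLOW
  req#2 t=2s: ALLOW
  req#3 t=5s: ALLOW
  req#4 t=7s: DENY
  req#5 t=9s: DENY
  req#6 t=12s: DENY
  req#7 t=14s: DENY
  req#8 t=16s: ALLOW
  req#9 t=18s: ALLOW
  req#10 t=21s: ALLOW
  req#11 t=23s: DENY
  req#12 t=25s: DENY
  req#13 t=28s: DENY
  req#14 t=30s: DENY
  req#15 t=32s: ALLOW
  req#16 t=35s: ALLOW
  req#17 t=37s: ALLOW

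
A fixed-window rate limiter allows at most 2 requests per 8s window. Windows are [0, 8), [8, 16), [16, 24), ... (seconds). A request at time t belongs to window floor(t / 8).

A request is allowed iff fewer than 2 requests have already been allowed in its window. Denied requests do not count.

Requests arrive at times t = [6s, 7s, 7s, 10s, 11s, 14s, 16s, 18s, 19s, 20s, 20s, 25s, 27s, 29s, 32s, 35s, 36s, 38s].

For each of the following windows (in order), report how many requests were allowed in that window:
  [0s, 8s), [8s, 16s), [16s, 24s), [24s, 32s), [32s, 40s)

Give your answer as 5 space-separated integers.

Processing requests:
  req#1 t=6s (window 0): ALLOW
  req#2 t=7s (window 0): ALLOW
  req#3 t=7s (window 0): DENY
  req#4 t=10s (window 1): ALLOW
  req#5 t=11s (window 1): ALLOW
  req#6 t=14s (window 1): DENY
  req#7 t=16s (window 2): ALLOW
  req#8 t=18s (window 2): ALLOW
  req#9 t=19s (window 2): DENY
  req#10 t=20s (window 2): DENY
  req#11 t=20s (window 2): DENY
  req#12 t=25s (window 3): ALLOW
  req#13 t=27s (window 3): ALLOW
  req#14 t=29s (window 3): DENY
  req#15 t=32s (window 4): ALLOW
  req#16 t=35s (window 4): ALLOW
  req#17 t=36s (window 4): DENY
  req#18 t=38s (window 4): DENY

Allowed counts by window: 2 2 2 2 2

Answer: 2 2 2 2 2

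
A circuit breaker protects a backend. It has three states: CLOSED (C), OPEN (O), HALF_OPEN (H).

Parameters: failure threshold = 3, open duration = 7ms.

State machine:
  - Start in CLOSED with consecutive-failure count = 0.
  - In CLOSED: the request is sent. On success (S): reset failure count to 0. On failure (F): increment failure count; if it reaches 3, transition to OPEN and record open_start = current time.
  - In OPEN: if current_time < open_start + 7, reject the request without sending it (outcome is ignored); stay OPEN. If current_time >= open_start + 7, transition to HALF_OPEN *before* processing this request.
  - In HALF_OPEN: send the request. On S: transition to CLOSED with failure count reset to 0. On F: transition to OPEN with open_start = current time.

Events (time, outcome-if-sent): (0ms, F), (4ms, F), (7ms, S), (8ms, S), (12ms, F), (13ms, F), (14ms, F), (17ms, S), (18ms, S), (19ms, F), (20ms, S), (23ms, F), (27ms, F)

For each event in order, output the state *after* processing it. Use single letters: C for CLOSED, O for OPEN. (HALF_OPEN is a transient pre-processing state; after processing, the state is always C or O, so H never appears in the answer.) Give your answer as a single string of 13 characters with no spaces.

State after each event:
  event#1 t=0ms outcome=F: state=CLOSED
  event#2 t=4ms outcome=F: state=CLOSED
  event#3 t=7ms outcome=S: state=CLOSED
  event#4 t=8ms outcome=S: state=CLOSED
  event#5 t=12ms outcome=F: state=CLOSED
  event#6 t=13ms outcome=F: state=CLOSED
  event#7 t=14ms outcome=F: state=OPEN
  event#8 t=17ms outcome=S: state=OPEN
  event#9 t=18ms outcome=S: state=OPEN
  event#10 t=19ms outcome=F: state=OPEN
  event#11 t=20ms outcome=S: state=OPEN
  event#12 t=23ms outcome=F: state=OPEN
  event#13 t=27ms outcome=F: state=OPEN

Answer: CCCCCCOOOOOOO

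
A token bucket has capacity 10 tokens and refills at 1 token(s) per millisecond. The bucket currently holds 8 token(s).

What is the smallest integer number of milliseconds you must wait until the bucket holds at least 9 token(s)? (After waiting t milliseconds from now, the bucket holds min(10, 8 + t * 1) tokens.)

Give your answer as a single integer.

Answer: 1

Derivation:
Need 8 + t * 1 >= 9, so t >= 1/1.
Smallest integer t = ceil(1/1) = 1.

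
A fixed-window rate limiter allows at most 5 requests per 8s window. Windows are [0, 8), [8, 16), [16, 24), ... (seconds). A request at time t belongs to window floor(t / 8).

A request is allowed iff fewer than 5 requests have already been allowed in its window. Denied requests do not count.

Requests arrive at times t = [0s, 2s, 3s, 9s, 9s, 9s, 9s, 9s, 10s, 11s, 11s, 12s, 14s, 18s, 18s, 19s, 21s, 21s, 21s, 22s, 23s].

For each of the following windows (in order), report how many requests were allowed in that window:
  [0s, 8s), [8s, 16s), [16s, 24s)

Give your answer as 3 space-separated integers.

Answer: 3 5 5

Derivation:
Processing requests:
  req#1 t=0s (window 0): ALLOW
  req#2 t=2s (window 0): ALLOW
  req#3 t=3s (window 0): ALLOW
  req#4 t=9s (window 1): ALLOW
  req#5 t=9s (window 1): ALLOW
  req#6 t=9s (window 1): ALLOW
  req#7 t=9s (window 1): ALLOW
  req#8 t=9s (window 1): ALLOW
  req#9 t=10s (window 1): DENY
  req#10 t=11s (window 1): DENY
  req#11 t=11s (window 1): DENY
  req#12 t=12s (window 1): DENY
  req#13 t=14s (window 1): DENY
  req#14 t=18s (window 2): ALLOW
  req#15 t=18s (window 2): ALLOW
  req#16 t=19s (window 2): ALLOW
  req#17 t=21s (window 2): ALLOW
  req#18 t=21s (window 2): ALLOW
  req#19 t=21s (window 2): DENY
  req#20 t=22s (window 2): DENY
  req#21 t=23s (window 2): DENY

Allowed counts by window: 3 5 5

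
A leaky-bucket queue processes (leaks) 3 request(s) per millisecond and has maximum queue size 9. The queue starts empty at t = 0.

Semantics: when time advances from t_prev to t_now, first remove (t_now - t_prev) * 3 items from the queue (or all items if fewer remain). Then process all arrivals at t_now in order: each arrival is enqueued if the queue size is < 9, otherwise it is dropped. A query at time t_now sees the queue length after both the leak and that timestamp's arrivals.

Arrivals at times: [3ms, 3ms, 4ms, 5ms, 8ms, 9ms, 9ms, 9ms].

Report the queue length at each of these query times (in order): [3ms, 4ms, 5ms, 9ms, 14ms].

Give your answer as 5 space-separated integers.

Queue lengths at query times:
  query t=3ms: backlog = 2
  query t=4ms: backlog = 1
  query t=5ms: backlog = 1
  query t=9ms: backlog = 3
  query t=14ms: backlog = 0

Answer: 2 1 1 3 0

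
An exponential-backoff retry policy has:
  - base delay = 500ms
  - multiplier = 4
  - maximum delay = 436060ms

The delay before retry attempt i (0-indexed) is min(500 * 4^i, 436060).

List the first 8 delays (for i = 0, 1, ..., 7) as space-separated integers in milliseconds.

Computing each delay:
  i=0: min(500*4^0, 436060) = 500
  i=1: min(500*4^1, 436060) = 2000
  i=2: min(500*4^2, 436060) = 8000
  i=3: min(500*4^3, 436060) = 32000
  i=4: min(500*4^4, 436060) = 128000
  i=5: min(500*4^5, 436060) = 436060
  i=6: min(500*4^6, 436060) = 436060
  i=7: min(500*4^7, 436060) = 436060

Answer: 500 2000 8000 32000 128000 436060 436060 436060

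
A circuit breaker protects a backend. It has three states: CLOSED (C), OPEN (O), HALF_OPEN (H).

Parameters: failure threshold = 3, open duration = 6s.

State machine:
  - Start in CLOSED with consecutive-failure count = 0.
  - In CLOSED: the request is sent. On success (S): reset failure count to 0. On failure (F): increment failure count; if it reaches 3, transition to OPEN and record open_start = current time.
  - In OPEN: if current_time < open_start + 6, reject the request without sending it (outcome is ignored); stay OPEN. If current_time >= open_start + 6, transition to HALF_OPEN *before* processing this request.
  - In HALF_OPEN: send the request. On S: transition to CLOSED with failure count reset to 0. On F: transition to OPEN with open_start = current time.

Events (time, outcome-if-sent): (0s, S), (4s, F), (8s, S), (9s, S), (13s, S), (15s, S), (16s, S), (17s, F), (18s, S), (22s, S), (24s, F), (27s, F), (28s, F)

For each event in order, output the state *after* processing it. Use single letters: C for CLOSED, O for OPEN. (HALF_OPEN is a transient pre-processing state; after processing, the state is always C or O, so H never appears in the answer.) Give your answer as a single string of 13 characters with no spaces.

Answer: CCCCCCCCCCCCO

Derivation:
State after each event:
  event#1 t=0s outcome=S: state=CLOSED
  event#2 t=4s outcome=F: state=CLOSED
  event#3 t=8s outcome=S: state=CLOSED
  event#4 t=9s outcome=S: state=CLOSED
  event#5 t=13s outcome=S: state=CLOSED
  event#6 t=15s outcome=S: state=CLOSED
  event#7 t=16s outcome=S: state=CLOSED
  event#8 t=17s outcome=F: state=CLOSED
  event#9 t=18s outcome=S: state=CLOSED
  event#10 t=22s outcome=S: state=CLOSED
  event#11 t=24s outcome=F: state=CLOSED
  event#12 t=27s outcome=F: state=CLOSED
  event#13 t=28s outcome=F: state=OPEN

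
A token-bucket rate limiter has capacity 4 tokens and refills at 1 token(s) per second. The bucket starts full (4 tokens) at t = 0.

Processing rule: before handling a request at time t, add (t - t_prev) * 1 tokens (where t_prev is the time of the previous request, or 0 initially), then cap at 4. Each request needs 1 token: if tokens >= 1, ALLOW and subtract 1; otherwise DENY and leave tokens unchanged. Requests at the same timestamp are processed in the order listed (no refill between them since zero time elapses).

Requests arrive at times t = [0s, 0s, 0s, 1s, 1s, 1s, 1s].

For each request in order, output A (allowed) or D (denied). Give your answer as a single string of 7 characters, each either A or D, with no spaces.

Simulating step by step:
  req#1 t=0s: ALLOW
  req#2 t=0s: ALLOW
  req#3 t=0s: ALLOW
  req#4 t=1s: ALLOW
  req#5 t=1s: ALLOW
  req#6 t=1s: DENY
  req#7 t=1s: DENY

Answer: AAAAADD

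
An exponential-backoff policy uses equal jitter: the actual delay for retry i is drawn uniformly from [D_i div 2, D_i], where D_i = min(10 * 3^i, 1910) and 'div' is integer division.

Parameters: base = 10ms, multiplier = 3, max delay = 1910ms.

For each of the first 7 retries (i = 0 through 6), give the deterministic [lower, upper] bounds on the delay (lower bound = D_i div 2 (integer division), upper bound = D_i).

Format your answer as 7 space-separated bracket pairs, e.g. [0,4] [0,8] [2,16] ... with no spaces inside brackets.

Answer: [5,10] [15,30] [45,90] [135,270] [405,810] [955,1910] [955,1910]

Derivation:
Computing bounds per retry:
  i=0: D_i=min(10*3^0,1910)=10, bounds=[5,10]
  i=1: D_i=min(10*3^1,1910)=30, bounds=[15,30]
  i=2: D_i=min(10*3^2,1910)=90, bounds=[45,90]
  i=3: D_i=min(10*3^3,1910)=270, bounds=[135,270]
  i=4: D_i=min(10*3^4,1910)=810, bounds=[405,810]
  i=5: D_i=min(10*3^5,1910)=1910, bounds=[955,1910]
  i=6: D_i=min(10*3^6,1910)=1910, bounds=[955,1910]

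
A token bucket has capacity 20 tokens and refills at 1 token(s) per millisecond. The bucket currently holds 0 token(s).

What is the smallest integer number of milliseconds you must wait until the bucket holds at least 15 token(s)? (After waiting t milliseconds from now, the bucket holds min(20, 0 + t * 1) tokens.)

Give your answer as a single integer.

Answer: 15

Derivation:
Need 0 + t * 1 >= 15, so t >= 15/1.
Smallest integer t = ceil(15/1) = 15.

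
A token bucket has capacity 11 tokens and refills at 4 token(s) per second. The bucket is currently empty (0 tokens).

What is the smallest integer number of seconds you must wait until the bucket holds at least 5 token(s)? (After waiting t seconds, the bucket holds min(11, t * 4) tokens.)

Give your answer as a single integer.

Need t * 4 >= 5, so t >= 5/4.
Smallest integer t = ceil(5/4) = 2.

Answer: 2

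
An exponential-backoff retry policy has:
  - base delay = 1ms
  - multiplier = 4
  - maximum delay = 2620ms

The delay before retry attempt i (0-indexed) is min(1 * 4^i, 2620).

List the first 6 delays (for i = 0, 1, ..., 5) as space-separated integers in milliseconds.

Computing each delay:
  i=0: min(1*4^0, 2620) = 1
  i=1: min(1*4^1, 2620) = 4
  i=2: min(1*4^2, 2620) = 16
  i=3: min(1*4^3, 2620) = 64
  i=4: min(1*4^4, 2620) = 256
  i=5: min(1*4^5, 2620) = 1024

Answer: 1 4 16 64 256 1024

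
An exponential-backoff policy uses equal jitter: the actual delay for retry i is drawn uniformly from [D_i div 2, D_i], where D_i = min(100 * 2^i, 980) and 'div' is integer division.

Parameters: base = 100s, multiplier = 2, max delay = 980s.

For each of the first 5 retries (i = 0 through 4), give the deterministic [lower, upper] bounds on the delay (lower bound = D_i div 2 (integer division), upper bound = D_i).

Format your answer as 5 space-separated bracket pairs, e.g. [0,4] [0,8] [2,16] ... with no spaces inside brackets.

Answer: [50,100] [100,200] [200,400] [400,800] [490,980]

Derivation:
Computing bounds per retry:
  i=0: D_i=min(100*2^0,980)=100, bounds=[50,100]
  i=1: D_i=min(100*2^1,980)=200, bounds=[100,200]
  i=2: D_i=min(100*2^2,980)=400, bounds=[200,400]
  i=3: D_i=min(100*2^3,980)=800, bounds=[400,800]
  i=4: D_i=min(100*2^4,980)=980, bounds=[490,980]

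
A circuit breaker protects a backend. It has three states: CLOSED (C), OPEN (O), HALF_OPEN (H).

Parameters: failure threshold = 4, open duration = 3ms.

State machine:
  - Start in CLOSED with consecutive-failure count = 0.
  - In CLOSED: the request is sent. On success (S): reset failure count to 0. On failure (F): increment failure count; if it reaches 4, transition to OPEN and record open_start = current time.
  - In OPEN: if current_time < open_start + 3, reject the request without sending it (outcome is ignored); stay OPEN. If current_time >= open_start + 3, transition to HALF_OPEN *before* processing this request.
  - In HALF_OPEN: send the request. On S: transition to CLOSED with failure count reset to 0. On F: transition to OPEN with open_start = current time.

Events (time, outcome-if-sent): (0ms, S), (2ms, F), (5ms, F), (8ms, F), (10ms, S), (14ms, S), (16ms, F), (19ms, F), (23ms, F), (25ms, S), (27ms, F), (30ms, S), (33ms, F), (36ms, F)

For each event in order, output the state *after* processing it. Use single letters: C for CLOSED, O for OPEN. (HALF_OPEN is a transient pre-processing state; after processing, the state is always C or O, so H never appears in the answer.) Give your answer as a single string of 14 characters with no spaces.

State after each event:
  event#1 t=0ms outcome=S: state=CLOSED
  event#2 t=2ms outcome=F: state=CLOSED
  event#3 t=5ms outcome=F: state=CLOSED
  event#4 t=8ms outcome=F: state=CLOSED
  event#5 t=10ms outcome=S: state=CLOSED
  event#6 t=14ms outcome=S: state=CLOSED
  event#7 t=16ms outcome=F: state=CLOSED
  event#8 t=19ms outcome=F: state=CLOSED
  event#9 t=23ms outcome=F: state=CLOSED
  event#10 t=25ms outcome=S: state=CLOSED
  event#11 t=27ms outcome=F: state=CLOSED
  event#12 t=30ms outcome=S: state=CLOSED
  event#13 t=33ms outcome=F: state=CLOSED
  event#14 t=36ms outcome=F: state=CLOSED

Answer: CCCCCCCCCCCCCC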